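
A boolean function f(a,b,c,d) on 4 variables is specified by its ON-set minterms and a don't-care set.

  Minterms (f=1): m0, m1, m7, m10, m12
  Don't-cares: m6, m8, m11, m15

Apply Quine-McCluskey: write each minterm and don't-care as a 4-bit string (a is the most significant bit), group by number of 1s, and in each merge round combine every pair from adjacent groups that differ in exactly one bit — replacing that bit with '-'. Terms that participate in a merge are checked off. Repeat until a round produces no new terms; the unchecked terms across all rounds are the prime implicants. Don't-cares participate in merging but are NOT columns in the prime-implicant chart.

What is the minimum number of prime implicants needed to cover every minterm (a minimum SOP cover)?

Round 0: 0000✓ 0001✓ 0110✓ 0111✓ 1000✓ 1010✓ 1011✓ 1100✓ 1111✓
Round 1: -000 -111 000- 011- 1-00 1-11 10-0 101-
PIs = {-000, -111, 000-, 011-, 1-00, 1-11, 10-0, 101-}
Coverage chart:
  m0: -000,000-
  m1: 000- ←essential
  m7: -111,011-
  m10: 10-0,101-
  m12: 1-00 ←essential
Essential: 000-, 1-00
Petrick residual → -111, 10-0
Min cover (4 terms): bcd + a'b'c' + ac'd' + ab'd'

4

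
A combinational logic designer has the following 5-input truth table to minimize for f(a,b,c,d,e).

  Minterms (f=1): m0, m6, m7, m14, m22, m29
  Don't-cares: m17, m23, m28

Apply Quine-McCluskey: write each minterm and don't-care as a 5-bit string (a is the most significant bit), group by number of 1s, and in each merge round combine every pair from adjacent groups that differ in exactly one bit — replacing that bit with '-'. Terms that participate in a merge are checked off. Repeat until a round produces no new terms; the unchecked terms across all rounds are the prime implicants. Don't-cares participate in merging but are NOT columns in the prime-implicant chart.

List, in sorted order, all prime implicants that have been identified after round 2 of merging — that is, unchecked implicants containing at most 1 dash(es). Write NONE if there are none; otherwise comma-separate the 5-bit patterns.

[col 0] 00000, 00110*, 00111*, 01110*, 10001, 10110*, 10111*, 11100*, 11101*
[col 1] -0110*, -0111*, 0-110, 0011-*, 1011-*, 1110-
[col 2] -011-
Prime implicants: -011-, 0-110, 00000, 10001, 1110-

0-110, 00000, 10001, 1110-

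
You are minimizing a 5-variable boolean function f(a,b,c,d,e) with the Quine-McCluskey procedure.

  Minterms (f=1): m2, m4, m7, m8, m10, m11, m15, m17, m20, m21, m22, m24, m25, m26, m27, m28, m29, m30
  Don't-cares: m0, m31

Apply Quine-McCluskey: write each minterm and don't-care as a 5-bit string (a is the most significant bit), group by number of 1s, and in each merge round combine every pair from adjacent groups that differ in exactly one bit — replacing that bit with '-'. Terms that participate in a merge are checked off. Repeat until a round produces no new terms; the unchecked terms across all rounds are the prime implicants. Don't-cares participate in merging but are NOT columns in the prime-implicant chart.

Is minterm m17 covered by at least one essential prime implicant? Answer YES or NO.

YES

size-2^0 implicants → 00000(✓)  00010(✓)  00100(✓)  00111(✓)  01000(✓)  01010(✓)  01011(✓)  01111(✓)  10001(✓)  10100(✓)  10101(✓)  10110(✓)  11000(✓)  11001(✓)  11010(✓)  11011(✓)  11100(✓)  11101(✓)  11110(✓)  11111(✓)
size-2^1 implicants → -0100  -1000(✓)  -1010(✓)  -1011(✓)  -1111(✓)  0-000(✓)  0-010(✓)  0-111  00-00  000-0(✓)  01-11(✓)  010-0(✓)  0101-(✓)  1-001(✓)  1-100(✓)  1-101(✓)  1-110(✓)  10-01(✓)  101-0(✓)  1010-(✓)  11-00(✓)  11-01(✓)  11-10(✓)  11-11(✓)  110-0(✓)  110-1(✓)  1100-(✓)  1101-(✓)  111-0(✓)  111-1(✓)  1110-(✓)  1111-(✓)
size-2^2 implicants → -1-11  -10-0  -101-  0-0-0  1--01  1-1-0  1-10-  11--0(✓)  11--1(✓)  11-0-(✓)  11-1-(✓)  110--(✓)  111--(✓)
size-2^3 implicants → 11---
Unchecked terms (primes): -0100, -1-11, -10-0, -101-, 0-0-0, 0-111, 00-00, 1--01, 1-1-0, 1-10-, 11---
Minterm coverage:
  m2 ⊆ 0-0-0 [E]
  m4 ⊆ -0100,00-00
  m7 ⊆ 0-111 [E]
  m8 ⊆ -10-0,0-0-0
  m10 ⊆ -10-0,-101-,0-0-0
  m11 ⊆ -1-11,-101-
  m15 ⊆ -1-11,0-111
  m17 ⊆ 1--01 [E]
  m20 ⊆ -0100,1-1-0,1-10-
  m21 ⊆ 1--01,1-10-
  m22 ⊆ 1-1-0 [E]
  m24 ⊆ -10-0,11---
  m25 ⊆ 1--01,11---
  m26 ⊆ -10-0,-101-,11---
  m27 ⊆ -1-11,-101-,11---
  m28 ⊆ 1-1-0,1-10-,11---
  m29 ⊆ 1--01,1-10-,11---
  m30 ⊆ 1-1-0,11---
E = {0-0-0, 0-111, 1--01, 1-1-0}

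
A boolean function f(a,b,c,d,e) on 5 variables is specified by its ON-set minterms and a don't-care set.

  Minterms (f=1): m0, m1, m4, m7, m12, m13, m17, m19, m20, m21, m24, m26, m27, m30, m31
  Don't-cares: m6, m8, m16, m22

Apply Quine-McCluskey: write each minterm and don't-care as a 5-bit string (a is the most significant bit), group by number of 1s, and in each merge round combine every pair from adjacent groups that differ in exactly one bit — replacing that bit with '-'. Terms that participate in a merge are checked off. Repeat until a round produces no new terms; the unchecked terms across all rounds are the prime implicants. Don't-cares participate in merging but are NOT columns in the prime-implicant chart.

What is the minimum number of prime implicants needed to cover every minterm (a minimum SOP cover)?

8

Round 0: 00000✓ 00001✓ 00100✓ 00110✓ 00111✓ 01000✓ 01100✓ 01101✓ 10000✓ 10001✓ 10011✓ 10100✓ 10101✓ 10110✓ 11000✓ 11010✓ 11011✓ 11110✓ 11111✓
Round 1: -0000✓ -0001✓ -0100✓ -0110✓ -1000✓ 0-000✓ 0-100✓ 00-00✓ 0000-✓ 001-0✓ 0011- 01-00✓ 0110- 1-000✓ 1-011 1-110 10-00✓ 10-01✓ 100-1 1000-✓ 101-0✓ 1010-✓ 11-10✓ 11-11✓ 110-0 1101-✓ 1111-✓
Round 2: --000 -0-00 -000- -01-0 0--00 10-0- 11-1-
PIs = {--000, -0-00, -000-, -01-0, 0--00, 0011-, 0110-, 1-011, 1-110, 10-0-, 100-1, 11-1-, 110-0}
Coverage chart:
  m0: --000,-0-00,-000-,0--00
  m1: -000- ←essential
  m4: -0-00,-01-0,0--00
  m7: 0011- ←essential
  m12: 0--00,0110-
  m13: 0110- ←essential
  m17: -000-,10-0-,100-1
  m19: 1-011,100-1
  m20: -0-00,-01-0,10-0-
  m21: 10-0- ←essential
  m24: --000,110-0
  m26: 11-1-,110-0
  m27: 1-011,11-1-
  m30: 1-110,11-1-
  m31: 11-1- ←essential
Essential: -000-, 0011-, 0110-, 10-0-, 11-1-
Petrick residual → --000, -0-00, 1-011
Min cover (8 terms): c'd'e' + b'd'e' + b'c'd' + a'b'cd + a'bcd' + ac'de + ab'd' + abd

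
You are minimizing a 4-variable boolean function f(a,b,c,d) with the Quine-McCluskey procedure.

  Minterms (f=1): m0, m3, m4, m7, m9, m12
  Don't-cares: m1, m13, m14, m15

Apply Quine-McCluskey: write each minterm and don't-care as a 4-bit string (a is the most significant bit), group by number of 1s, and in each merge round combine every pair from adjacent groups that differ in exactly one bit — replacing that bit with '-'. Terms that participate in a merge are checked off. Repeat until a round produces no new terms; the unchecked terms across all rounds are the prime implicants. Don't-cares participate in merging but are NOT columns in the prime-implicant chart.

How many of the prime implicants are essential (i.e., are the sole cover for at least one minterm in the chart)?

0

size-2^0 implicants → 0000(✓)  0001(✓)  0011(✓)  0100(✓)  0111(✓)  1001(✓)  1100(✓)  1101(✓)  1110(✓)  1111(✓)
size-2^1 implicants → -001  -100  -111  0-00  0-11  00-1  000-  1-01  11-0(✓)  11-1(✓)  110-(✓)  111-(✓)
size-2^2 implicants → 11--
Unchecked terms (primes): -001, -100, -111, 0-00, 0-11, 00-1, 000-, 1-01, 11--
Minterm coverage:
  m0 ⊆ 0-00,000-
  m3 ⊆ 0-11,00-1
  m4 ⊆ -100,0-00
  m7 ⊆ -111,0-11
  m9 ⊆ -001,1-01
  m12 ⊆ -100,11--
(no essential prime implicants)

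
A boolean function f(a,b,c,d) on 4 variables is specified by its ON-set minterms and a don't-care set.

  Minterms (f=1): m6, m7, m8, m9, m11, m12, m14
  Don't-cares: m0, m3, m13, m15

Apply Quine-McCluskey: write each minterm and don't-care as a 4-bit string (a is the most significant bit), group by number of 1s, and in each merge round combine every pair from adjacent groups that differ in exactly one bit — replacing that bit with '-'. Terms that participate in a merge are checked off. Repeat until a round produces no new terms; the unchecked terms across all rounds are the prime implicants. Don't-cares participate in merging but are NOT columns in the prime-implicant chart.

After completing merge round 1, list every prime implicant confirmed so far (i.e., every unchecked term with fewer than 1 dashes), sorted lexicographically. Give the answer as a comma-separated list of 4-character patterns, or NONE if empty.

[col 0] 0000*, 0011*, 0110*, 0111*, 1000*, 1001*, 1011*, 1100*, 1101*, 1110*, 1111*
[col 1] -000, -011*, -110*, -111*, 0-11*, 011-*, 1-00*, 1-01*, 1-11*, 10-1*, 100-*, 11-0*, 11-1*, 110-*, 111-*
[col 2] --11, -11-, 1--1, 1-0-, 11--
Prime implicants: --11, -000, -11-, 1--1, 1-0-, 11--

NONE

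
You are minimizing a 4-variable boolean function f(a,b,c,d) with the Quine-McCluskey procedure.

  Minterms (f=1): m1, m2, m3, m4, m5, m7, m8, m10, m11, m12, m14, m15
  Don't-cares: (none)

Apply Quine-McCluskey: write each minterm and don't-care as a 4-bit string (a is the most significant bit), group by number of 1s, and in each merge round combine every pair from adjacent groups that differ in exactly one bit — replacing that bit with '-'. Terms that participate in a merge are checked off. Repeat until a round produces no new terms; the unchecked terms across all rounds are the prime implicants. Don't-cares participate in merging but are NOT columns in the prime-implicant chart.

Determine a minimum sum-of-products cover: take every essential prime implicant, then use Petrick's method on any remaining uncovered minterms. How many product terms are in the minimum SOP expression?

[col 0] 0001*, 0010*, 0011*, 0100*, 0101*, 0111*, 1000*, 1010*, 1011*, 1100*, 1110*, 1111*
[col 1] -010*, -011*, -100, -111*, 0-01*, 0-11*, 00-1*, 001-*, 01-1*, 010-, 1-00*, 1-10*, 1-11*, 10-0*, 101-*, 11-0*, 111-*
[col 2] --11, -01-, 0--1, 1--0, 1-1-
Prime implicants: --11, -01-, -100, 0--1, 010-, 1--0, 1-1-
PI chart (minterm → PIs covering it):
  1 | 0--1  (sole → essential)
  2 | -01-  (sole → essential)
  3 | --11,-01-,0--1
  4 | -100,010-
  5 | 0--1,010-
  7 | --11,0--1
  8 | 1--0  (sole → essential)
  10 | -01-,1--0,1-1-
  11 | --11,-01-,1-1-
  12 | -100,1--0
  14 | 1--0,1-1-
  15 | --11,1-1-
Essential prime implicants: -01-, 0--1, 1--0
Petrick residual → --11, -100
Minimum SOP uses 5 PIs: cd + b'c + bc'd' + a'd + ad'

5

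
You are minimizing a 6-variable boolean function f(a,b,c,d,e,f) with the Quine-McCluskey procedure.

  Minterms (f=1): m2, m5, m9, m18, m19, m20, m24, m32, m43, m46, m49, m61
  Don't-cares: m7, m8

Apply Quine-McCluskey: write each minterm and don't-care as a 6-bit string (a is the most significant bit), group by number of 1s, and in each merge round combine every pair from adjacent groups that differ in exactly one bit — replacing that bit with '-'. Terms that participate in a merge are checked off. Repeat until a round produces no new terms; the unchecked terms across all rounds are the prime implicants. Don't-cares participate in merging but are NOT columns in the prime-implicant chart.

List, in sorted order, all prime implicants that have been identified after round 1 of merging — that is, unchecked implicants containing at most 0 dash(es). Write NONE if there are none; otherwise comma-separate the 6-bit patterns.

010100, 100000, 101011, 101110, 110001, 111101

size-2^0 implicants → 000010(✓)  000101(✓)  000111(✓)  001000(✓)  001001(✓)  010010(✓)  010011(✓)  010100  011000(✓)  100000  101011  101110  110001  111101
size-2^1 implicants → 0-0010  0-1000  0001-1  00100-  01001-
Unchecked terms (primes): 0-0010, 0-1000, 0001-1, 00100-, 01001-, 010100, 100000, 101011, 101110, 110001, 111101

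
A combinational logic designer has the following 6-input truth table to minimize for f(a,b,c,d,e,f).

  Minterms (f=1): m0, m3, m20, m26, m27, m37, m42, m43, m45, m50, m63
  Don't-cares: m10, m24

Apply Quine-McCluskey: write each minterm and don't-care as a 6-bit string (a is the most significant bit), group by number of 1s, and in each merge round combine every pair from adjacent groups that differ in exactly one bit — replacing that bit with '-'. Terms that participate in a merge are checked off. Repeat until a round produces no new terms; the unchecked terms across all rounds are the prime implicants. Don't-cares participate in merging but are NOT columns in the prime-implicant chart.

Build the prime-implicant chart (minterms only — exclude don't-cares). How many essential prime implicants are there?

8

[col 0] 000000, 000011, 001010*, 010100, 011000*, 011010*, 011011*, 100101*, 101010*, 101011*, 101101*, 110010, 111111
[col 1] -01010, 0-1010, 0110-0, 01101-, 10-101, 10101-
Prime implicants: -01010, 0-1010, 000000, 000011, 010100, 0110-0, 01101-, 10-101, 10101-, 110010, 111111
PI chart (minterm → PIs covering it):
  0 | 000000  (sole → essential)
  3 | 000011  (sole → essential)
  20 | 010100  (sole → essential)
  26 | 0-1010,0110-0,01101-
  27 | 01101-  (sole → essential)
  37 | 10-101  (sole → essential)
  42 | -01010,10101-
  43 | 10101-  (sole → essential)
  45 | 10-101  (sole → essential)
  50 | 110010  (sole → essential)
  63 | 111111  (sole → essential)
Essential prime implicants: 000000, 000011, 010100, 01101-, 10-101, 10101-, 110010, 111111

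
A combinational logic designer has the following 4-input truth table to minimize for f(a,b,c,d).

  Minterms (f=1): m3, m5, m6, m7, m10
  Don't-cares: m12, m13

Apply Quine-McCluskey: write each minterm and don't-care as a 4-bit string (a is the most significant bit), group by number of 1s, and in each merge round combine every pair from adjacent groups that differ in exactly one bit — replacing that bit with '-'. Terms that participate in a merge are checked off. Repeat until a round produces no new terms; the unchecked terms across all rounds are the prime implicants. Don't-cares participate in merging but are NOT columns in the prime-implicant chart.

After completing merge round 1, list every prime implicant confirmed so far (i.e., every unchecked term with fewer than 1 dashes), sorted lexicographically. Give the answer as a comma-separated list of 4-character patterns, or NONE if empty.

Round 0: 0011✓ 0101✓ 0110✓ 0111✓ 1010 1100✓ 1101✓
Round 1: -101 0-11 01-1 011- 110-
PIs = {-101, 0-11, 01-1, 011-, 1010, 110-}

1010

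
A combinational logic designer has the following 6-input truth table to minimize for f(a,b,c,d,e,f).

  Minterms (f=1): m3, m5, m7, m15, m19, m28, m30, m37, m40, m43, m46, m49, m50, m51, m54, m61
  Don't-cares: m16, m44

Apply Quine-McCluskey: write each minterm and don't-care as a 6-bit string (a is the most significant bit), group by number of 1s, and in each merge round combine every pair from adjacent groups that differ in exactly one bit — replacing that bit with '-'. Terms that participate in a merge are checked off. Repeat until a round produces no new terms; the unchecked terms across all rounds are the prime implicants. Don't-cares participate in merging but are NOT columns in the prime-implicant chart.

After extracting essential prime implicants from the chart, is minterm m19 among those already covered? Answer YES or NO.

Round 0: 000011✓ 000101✓ 000111✓ 001111✓ 010000 010011✓ 011100✓ 011110✓ 100101✓ 101000✓ 101011 101100✓ 101110✓ 110001✓ 110010✓ 110011✓ 110110✓ 111101
Round 1: -00101 -10011 0-0011 00-111 000-11 0001-1 0111-0 101-00 1011-0 110-10 1100-1 11001-
PIs = {-00101, -10011, 0-0011, 00-111, 000-11, 0001-1, 010000, 0111-0, 101-00, 101011, 1011-0, 110-10, 1100-1, 11001-, 111101}
Coverage chart:
  m3: 0-0011,000-11
  m5: -00101,0001-1
  m7: 00-111,000-11,0001-1
  m15: 00-111 ←essential
  m19: -10011,0-0011
  m28: 0111-0 ←essential
  m30: 0111-0 ←essential
  m37: -00101 ←essential
  m40: 101-00 ←essential
  m43: 101011 ←essential
  m46: 1011-0 ←essential
  m49: 1100-1 ←essential
  m50: 110-10,11001-
  m51: -10011,1100-1,11001-
  m54: 110-10 ←essential
  m61: 111101 ←essential
Essential: -00101, 00-111, 0111-0, 101-00, 101011, 1011-0, 110-10, 1100-1, 111101

NO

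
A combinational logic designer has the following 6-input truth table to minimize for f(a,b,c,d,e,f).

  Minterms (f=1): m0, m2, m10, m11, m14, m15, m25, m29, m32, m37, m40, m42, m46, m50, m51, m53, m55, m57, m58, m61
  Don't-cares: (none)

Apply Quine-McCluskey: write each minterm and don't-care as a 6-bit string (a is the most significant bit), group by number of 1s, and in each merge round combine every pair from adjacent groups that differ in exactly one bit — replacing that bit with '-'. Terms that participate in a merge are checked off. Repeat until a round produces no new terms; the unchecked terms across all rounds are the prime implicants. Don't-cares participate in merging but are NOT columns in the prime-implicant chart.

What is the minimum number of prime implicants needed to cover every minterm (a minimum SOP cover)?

[col 0] 000000*, 000010*, 001010*, 001011*, 001110*, 001111*, 011001*, 011101*, 100000*, 100101*, 101000*, 101010*, 101110*, 110010*, 110011*, 110101*, 110111*, 111001*, 111010*, 111101*
[col 1] -00000, -01010*, -01110*, -11001*, -11101*, 00-010, 0000-0, 001-10*, 001-11*, 00101-*, 00111-*, 011-01*, 1-0101, 1-1010, 10-000, 101-10*, 1010-0, 11-010, 11-101, 110-11, 11001-, 1101-1, 111-01*
[col 2] -01-10, -11-01, 001-1-
Prime implicants: -00000, -01-10, -11-01, 00-010, 0000-0, 001-1-, 1-0101, 1-1010, 10-000, 1010-0, 11-010, 11-101, 110-11, 11001-, 1101-1
PI chart (minterm → PIs covering it):
  0 | -00000,0000-0
  2 | 00-010,0000-0
  10 | -01-10,00-010,001-1-
  11 | 001-1-  (sole → essential)
  14 | -01-10,001-1-
  15 | 001-1-  (sole → essential)
  25 | -11-01  (sole → essential)
  29 | -11-01  (sole → essential)
  32 | -00000,10-000
  37 | 1-0101  (sole → essential)
  40 | 10-000,1010-0
  42 | -01-10,1-1010,1010-0
  46 | -01-10  (sole → essential)
  50 | 11-010,11001-
  51 | 110-11,11001-
  53 | 1-0101,11-101,1101-1
  55 | 110-11,1101-1
  57 | -11-01  (sole → essential)
  58 | 1-1010,11-010
  61 | -11-01,11-101
Essential prime implicants: -01-10, -11-01, 001-1-, 1-0101
Petrick residual → 0000-0, 10-000, 11-010, 110-11
Minimum SOP uses 8 PIs: b'cef' + bce'f + a'b'c'd'f' + a'b'ce + ac'de'f + ab'd'e'f' + abd'ef' + abc'ef

8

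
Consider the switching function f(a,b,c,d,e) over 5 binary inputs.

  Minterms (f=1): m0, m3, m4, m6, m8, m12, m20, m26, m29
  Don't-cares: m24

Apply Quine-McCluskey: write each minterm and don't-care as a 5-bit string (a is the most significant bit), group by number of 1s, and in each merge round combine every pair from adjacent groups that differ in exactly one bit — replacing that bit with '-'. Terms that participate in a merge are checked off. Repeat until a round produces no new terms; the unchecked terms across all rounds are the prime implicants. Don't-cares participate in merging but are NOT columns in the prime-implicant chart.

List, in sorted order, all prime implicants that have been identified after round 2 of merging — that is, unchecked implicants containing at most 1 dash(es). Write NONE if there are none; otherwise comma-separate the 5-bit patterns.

-0100, -1000, 00011, 001-0, 110-0, 11101

[col 0] 00000*, 00011, 00100*, 00110*, 01000*, 01100*, 10100*, 11000*, 11010*, 11101
[col 1] -0100, -1000, 0-000*, 0-100*, 00-00*, 001-0, 01-00*, 110-0
[col 2] 0--00
Prime implicants: -0100, -1000, 0--00, 00011, 001-0, 110-0, 11101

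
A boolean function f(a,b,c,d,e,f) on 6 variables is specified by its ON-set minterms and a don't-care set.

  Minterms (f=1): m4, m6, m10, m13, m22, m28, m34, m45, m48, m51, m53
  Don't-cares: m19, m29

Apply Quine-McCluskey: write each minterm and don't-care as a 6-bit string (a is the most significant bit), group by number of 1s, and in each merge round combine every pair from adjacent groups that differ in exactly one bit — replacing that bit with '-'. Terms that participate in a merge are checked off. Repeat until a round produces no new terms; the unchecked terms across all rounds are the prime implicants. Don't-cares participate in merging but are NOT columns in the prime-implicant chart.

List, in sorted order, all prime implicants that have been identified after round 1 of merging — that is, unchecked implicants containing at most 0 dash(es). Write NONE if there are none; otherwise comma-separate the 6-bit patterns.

001010, 100010, 110000, 110101

Round 0: 000100✓ 000110✓ 001010 001101✓ 010011✓ 010110✓ 011100✓ 011101✓ 100010 101101✓ 110000 110011✓ 110101
Round 1: -01101 -10011 0-0110 0-1101 0001-0 01110-
PIs = {-01101, -10011, 0-0110, 0-1101, 0001-0, 001010, 01110-, 100010, 110000, 110101}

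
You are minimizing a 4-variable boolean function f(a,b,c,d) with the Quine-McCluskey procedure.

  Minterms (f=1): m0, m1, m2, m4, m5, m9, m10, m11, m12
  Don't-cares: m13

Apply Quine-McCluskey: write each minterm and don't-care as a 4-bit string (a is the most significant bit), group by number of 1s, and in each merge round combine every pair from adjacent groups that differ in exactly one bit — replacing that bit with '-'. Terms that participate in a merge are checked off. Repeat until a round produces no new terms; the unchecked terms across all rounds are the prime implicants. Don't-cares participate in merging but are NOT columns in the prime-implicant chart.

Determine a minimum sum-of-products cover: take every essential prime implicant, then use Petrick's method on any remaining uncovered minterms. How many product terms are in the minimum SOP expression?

4

Round 0: 0000✓ 0001✓ 0010✓ 0100✓ 0101✓ 1001✓ 1010✓ 1011✓ 1100✓ 1101✓
Round 1: -001✓ -010 -100✓ -101✓ 0-00✓ 0-01✓ 00-0 000-✓ 010-✓ 1-01✓ 10-1 101- 110-✓
Round 2: --01 -10- 0-0-
PIs = {--01, -010, -10-, 0-0-, 00-0, 10-1, 101-}
Coverage chart:
  m0: 0-0-,00-0
  m1: --01,0-0-
  m2: -010,00-0
  m4: -10-,0-0-
  m5: --01,-10-,0-0-
  m9: --01,10-1
  m10: -010,101-
  m11: 10-1,101-
  m12: -10- ←essential
Essential: -10-
Petrick residual → --01, 00-0, 101-
Min cover (4 terms): c'd + bc' + a'b'd' + ab'c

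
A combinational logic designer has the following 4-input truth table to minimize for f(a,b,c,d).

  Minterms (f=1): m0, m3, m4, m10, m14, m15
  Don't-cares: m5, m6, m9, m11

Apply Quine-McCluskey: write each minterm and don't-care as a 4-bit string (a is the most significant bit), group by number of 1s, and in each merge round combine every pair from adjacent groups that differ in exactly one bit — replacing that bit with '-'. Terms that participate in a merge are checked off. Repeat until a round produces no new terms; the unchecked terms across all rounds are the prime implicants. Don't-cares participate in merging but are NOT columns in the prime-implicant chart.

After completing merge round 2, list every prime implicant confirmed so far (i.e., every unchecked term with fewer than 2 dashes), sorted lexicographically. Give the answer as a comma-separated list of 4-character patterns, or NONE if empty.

[col 0] 0000*, 0011*, 0100*, 0101*, 0110*, 1001*, 1010*, 1011*, 1110*, 1111*
[col 1] -011, -110, 0-00, 01-0, 010-, 1-10*, 1-11*, 10-1, 101-*, 111-*
[col 2] 1-1-
Prime implicants: -011, -110, 0-00, 01-0, 010-, 1-1-, 10-1

-011, -110, 0-00, 01-0, 010-, 10-1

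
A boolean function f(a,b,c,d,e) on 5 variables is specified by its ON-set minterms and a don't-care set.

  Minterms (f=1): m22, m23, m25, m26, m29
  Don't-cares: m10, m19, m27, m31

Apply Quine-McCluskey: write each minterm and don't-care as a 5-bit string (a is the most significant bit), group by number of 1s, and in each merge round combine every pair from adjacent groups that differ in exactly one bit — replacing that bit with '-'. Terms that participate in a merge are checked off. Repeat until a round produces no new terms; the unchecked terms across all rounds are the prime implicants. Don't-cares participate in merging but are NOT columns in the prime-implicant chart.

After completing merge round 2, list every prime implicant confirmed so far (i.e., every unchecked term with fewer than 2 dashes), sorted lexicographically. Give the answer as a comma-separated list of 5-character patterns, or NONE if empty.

size-2^0 implicants → 01010(✓)  10011(✓)  10110(✓)  10111(✓)  11001(✓)  11010(✓)  11011(✓)  11101(✓)  11111(✓)
size-2^1 implicants → -1010  1-011(✓)  1-111(✓)  10-11(✓)  1011-  11-01(✓)  11-11(✓)  110-1(✓)  1101-  111-1(✓)
size-2^2 implicants → 1--11  11--1
Unchecked terms (primes): -1010, 1--11, 1011-, 11--1, 1101-

-1010, 1011-, 1101-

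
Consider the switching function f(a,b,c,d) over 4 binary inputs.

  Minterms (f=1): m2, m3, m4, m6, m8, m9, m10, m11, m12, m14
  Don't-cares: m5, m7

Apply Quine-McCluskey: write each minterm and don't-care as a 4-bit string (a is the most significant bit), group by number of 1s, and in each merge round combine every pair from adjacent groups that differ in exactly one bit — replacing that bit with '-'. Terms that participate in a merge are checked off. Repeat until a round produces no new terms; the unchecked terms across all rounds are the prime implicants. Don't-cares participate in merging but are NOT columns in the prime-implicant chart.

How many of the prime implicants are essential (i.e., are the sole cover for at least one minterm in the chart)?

Round 0: 0010✓ 0011✓ 0100✓ 0101✓ 0110✓ 0111✓ 1000✓ 1001✓ 1010✓ 1011✓ 1100✓ 1110✓
Round 1: -010✓ -011✓ -100✓ -110✓ 0-10✓ 0-11✓ 001-✓ 01-0✓ 01-1✓ 010-✓ 011-✓ 1-00✓ 1-10✓ 10-0✓ 10-1✓ 100-✓ 101-✓ 11-0✓
Round 2: --10 -01- -1-0 0-1- 01-- 1--0 10--
PIs = {--10, -01-, -1-0, 0-1-, 01--, 1--0, 10--}
Coverage chart:
  m2: --10,-01-,0-1-
  m3: -01-,0-1-
  m4: -1-0,01--
  m6: --10,-1-0,0-1-,01--
  m8: 1--0,10--
  m9: 10-- ←essential
  m10: --10,-01-,1--0,10--
  m11: -01-,10--
  m12: -1-0,1--0
  m14: --10,-1-0,1--0
Essential: 10--

1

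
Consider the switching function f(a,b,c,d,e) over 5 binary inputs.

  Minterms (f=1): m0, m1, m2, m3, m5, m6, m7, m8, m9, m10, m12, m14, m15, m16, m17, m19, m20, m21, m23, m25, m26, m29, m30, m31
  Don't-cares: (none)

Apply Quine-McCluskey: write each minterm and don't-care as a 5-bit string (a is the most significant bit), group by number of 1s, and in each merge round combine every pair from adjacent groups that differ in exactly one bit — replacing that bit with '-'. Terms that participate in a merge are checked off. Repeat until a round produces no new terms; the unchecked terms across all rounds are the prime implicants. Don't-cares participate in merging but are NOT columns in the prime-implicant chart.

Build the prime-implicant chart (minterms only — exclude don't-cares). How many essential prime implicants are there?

4

[col 0] 00000*, 00001*, 00010*, 00011*, 00101*, 00110*, 00111*, 01000*, 01001*, 01010*, 01100*, 01110*, 01111*, 10000*, 10001*, 10011*, 10100*, 10101*, 10111*, 11001*, 11010*, 11101*, 11110*, 11111*
[col 1] -0000*, -0001*, -0011*, -0101*, -0111*, -1001*, -1010*, -1110*, -1111*, 0-000*, 0-001*, 0-010*, 0-110*, 0-111*, 00-01*, 00-10*, 00-11*, 000-0*, 000-1*, 0000-*, 0001-*, 001-1*, 0011-*, 01-00*, 01-10*, 010-0*, 0100-*, 011-0*, 0111-*, 1-001*, 1-101*, 1-111*, 10-00*, 10-01*, 10-11*, 100-1*, 1000-*, 101-1*, 1010-*, 11-01*, 11-10*, 111-1*, 1111-*
[col 2] --001, --111, -0-01*, -0-11*, -00-1*, -000-, -01-1*, -1-10, -111-, 0--10, 0-0-0, 0-00-, 0-11-, 00--1*, 00-1-, 000--, 01--0, 1--01, 1-1-1, 10--1*, 10-0-
[col 3] -0--1
Prime implicants: --001, --111, -0--1, -000-, -1-10, -111-, 0--10, 0-0-0, 0-00-, 0-11-, 00-1-, 000--, 01--0, 1--01, 1-1-1, 10-0-
PI chart (minterm → PIs covering it):
  0 | -000-,0-0-0,0-00-,000--
  1 | --001,-0--1,-000-,0-00-,000--
  2 | 0--10,0-0-0,00-1-,000--
  3 | -0--1,00-1-,000--
  5 | -0--1  (sole → essential)
  6 | 0--10,0-11-,00-1-
  7 | --111,-0--1,0-11-,00-1-
  8 | 0-0-0,0-00-,01--0
  9 | --001,0-00-
  10 | -1-10,0--10,0-0-0,01--0
  12 | 01--0  (sole → essential)
  14 | -1-10,-111-,0--10,0-11-,01--0
  15 | --111,-111-,0-11-
  16 | -000-,10-0-
  17 | --001,-0--1,-000-,1--01,10-0-
  19 | -0--1  (sole → essential)
  20 | 10-0-  (sole → essential)
  21 | -0--1,1--01,1-1-1,10-0-
  23 | --111,-0--1,1-1-1
  25 | --001,1--01
  26 | -1-10  (sole → essential)
  29 | 1--01,1-1-1
  30 | -1-10,-111-
  31 | --111,-111-,1-1-1
Essential prime implicants: -0--1, -1-10, 01--0, 10-0-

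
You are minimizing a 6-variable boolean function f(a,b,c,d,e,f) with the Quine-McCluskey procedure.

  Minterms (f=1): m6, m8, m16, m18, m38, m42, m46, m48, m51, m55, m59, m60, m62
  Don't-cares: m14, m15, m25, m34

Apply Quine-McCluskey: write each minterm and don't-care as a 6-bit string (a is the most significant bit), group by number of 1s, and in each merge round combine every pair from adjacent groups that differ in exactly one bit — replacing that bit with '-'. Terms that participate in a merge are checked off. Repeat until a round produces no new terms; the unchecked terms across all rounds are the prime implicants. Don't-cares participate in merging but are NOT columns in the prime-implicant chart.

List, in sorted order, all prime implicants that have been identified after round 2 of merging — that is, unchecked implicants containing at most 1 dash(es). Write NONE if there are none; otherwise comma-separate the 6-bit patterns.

-10000, 001000, 00111-, 0100-0, 011001, 1-1110, 11-011, 110-11, 1111-0

[col 0] 000110*, 001000, 001110*, 001111*, 010000*, 010010*, 011001, 100010*, 100110*, 101010*, 101110*, 110000*, 110011*, 110111*, 111011*, 111100*, 111110*
[col 1] -00110*, -01110*, -10000, 00-110*, 00111-, 0100-0, 1-1110, 10-010*, 10-110*, 100-10*, 101-10*, 11-011, 110-11, 1111-0
[col 2] -0-110, 10--10
Prime implicants: -0-110, -10000, 001000, 00111-, 0100-0, 011001, 1-1110, 10--10, 11-011, 110-11, 1111-0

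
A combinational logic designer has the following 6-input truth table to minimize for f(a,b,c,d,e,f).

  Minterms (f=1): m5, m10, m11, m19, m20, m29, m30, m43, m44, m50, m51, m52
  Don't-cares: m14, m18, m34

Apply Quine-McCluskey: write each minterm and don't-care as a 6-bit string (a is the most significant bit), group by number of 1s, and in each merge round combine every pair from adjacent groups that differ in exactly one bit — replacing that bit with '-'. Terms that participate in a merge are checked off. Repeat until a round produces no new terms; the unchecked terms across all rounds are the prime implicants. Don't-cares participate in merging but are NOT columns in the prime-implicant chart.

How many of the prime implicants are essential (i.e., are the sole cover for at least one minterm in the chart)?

7

[col 0] 000101, 001010*, 001011*, 001110*, 010010*, 010011*, 010100*, 011101, 011110*, 100010*, 101011*, 101100, 110010*, 110011*, 110100*
[col 1] -01011, -10010*, -10011*, -10100, 0-1110, 001-10, 00101-, 01001-*, 1-0010, 11001-*
[col 2] -1001-
Prime implicants: -01011, -1001-, -10100, 0-1110, 000101, 001-10, 00101-, 011101, 1-0010, 101100
PI chart (minterm → PIs covering it):
  5 | 000101  (sole → essential)
  10 | 001-10,00101-
  11 | -01011,00101-
  19 | -1001-  (sole → essential)
  20 | -10100  (sole → essential)
  29 | 011101  (sole → essential)
  30 | 0-1110  (sole → essential)
  43 | -01011  (sole → essential)
  44 | 101100  (sole → essential)
  50 | -1001-,1-0010
  51 | -1001-  (sole → essential)
  52 | -10100  (sole → essential)
Essential prime implicants: -01011, -1001-, -10100, 0-1110, 000101, 011101, 101100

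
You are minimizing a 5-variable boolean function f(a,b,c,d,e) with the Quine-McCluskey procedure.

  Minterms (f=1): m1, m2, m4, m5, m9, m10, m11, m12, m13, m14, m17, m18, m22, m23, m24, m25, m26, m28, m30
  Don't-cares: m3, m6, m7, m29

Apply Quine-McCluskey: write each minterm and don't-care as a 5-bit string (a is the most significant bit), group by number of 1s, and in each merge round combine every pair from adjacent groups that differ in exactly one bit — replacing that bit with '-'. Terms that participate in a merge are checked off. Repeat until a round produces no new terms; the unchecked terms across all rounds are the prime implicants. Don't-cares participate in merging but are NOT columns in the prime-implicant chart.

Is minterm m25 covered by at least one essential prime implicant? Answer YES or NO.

[col 0] 00001*, 00010*, 00011*, 00100*, 00101*, 00110*, 00111*, 01001*, 01010*, 01011*, 01100*, 01101*, 01110*, 10001*, 10010*, 10110*, 10111*, 11000*, 11001*, 11010*, 11100*, 11101*, 11110*
[col 1] -0001*, -0010*, -0110*, -0111*, -1001*, -1010*, -1100*, -1101*, -1110*, 0-001*, 0-010*, 0-011*, 0-100*, 0-101*, 0-110*, 00-01*, 00-10*, 00-11*, 000-1*, 0001-*, 001-0*, 001-1*, 0010-*, 0011-*, 01-01*, 01-10*, 010-1*, 0101-*, 011-0*, 0110-*, 1-001*, 1-010*, 1-110*, 10-10*, 1011-*, 11-00*, 11-01*, 11-10*, 110-0*, 1100-*, 111-0*, 1110-*
[col 2] --001, --010*, --110*, -0-10*, -011-, -1-01, -1-10*, -11-0, -110-, 0--01, 0--10*, 0-0-1, 0-01-, 0-1-0, 0-10-, 00--1, 00-1-, 001--, 1--10*, 11--0, 11-0-
[col 3] ---10
Prime implicants: ---10, --001, -011-, -1-01, -11-0, -110-, 0--01, 0-0-1, 0-01-, 0-1-0, 0-10-, 00--1, 00-1-, 001--, 11--0, 11-0-
PI chart (minterm → PIs covering it):
  1 | --001,0--01,0-0-1,00--1
  2 | ---10,0-01-,00-1-
  4 | 0-1-0,0-10-,001--
  5 | 0--01,0-10-,00--1,001--
  9 | --001,-1-01,0--01,0-0-1
  10 | ---10,0-01-
  11 | 0-0-1,0-01-
  12 | -11-0,-110-,0-1-0,0-10-
  13 | -1-01,-110-,0--01,0-10-
  14 | ---10,-11-0,0-1-0
  17 | --001  (sole → essential)
  18 | ---10  (sole → essential)
  22 | ---10,-011-
  23 | -011-  (sole → essential)
  24 | 11--0,11-0-
  25 | --001,-1-01,11-0-
  26 | ---10,11--0
  28 | -11-0,-110-,11--0,11-0-
  30 | ---10,-11-0,11--0
Essential prime implicants: ---10, --001, -011-

YES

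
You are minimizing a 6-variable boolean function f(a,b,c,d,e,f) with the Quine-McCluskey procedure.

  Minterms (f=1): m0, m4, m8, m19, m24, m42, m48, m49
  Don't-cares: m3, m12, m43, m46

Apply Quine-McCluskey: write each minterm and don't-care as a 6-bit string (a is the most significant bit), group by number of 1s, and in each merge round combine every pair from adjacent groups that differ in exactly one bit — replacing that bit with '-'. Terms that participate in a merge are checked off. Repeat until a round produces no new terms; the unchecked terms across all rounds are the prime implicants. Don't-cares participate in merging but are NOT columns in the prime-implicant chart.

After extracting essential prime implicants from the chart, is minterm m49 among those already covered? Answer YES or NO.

YES

[col 0] 000000*, 000011*, 000100*, 001000*, 001100*, 010011*, 011000*, 101010*, 101011*, 101110*, 110000*, 110001*
[col 1] 0-0011, 0-1000, 00-000*, 00-100*, 000-00*, 001-00*, 101-10, 10101-, 11000-
[col 2] 00--00
Prime implicants: 0-0011, 0-1000, 00--00, 101-10, 10101-, 11000-
PI chart (minterm → PIs covering it):
  0 | 00--00  (sole → essential)
  4 | 00--00  (sole → essential)
  8 | 0-1000,00--00
  19 | 0-0011  (sole → essential)
  24 | 0-1000  (sole → essential)
  42 | 101-10,10101-
  48 | 11000-  (sole → essential)
  49 | 11000-  (sole → essential)
Essential prime implicants: 0-0011, 0-1000, 00--00, 11000-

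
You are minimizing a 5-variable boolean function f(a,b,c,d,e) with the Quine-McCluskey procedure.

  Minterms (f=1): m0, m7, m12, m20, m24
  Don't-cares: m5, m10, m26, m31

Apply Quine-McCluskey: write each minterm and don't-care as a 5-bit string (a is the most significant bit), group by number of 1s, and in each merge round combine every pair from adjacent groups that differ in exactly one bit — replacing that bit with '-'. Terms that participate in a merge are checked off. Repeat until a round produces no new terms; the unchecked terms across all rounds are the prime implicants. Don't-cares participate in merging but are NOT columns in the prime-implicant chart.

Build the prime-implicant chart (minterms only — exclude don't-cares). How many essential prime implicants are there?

Round 0: 00000 00101✓ 00111✓ 01010✓ 01100 10100 11000✓ 11010✓ 11111
Round 1: -1010 001-1 110-0
PIs = {-1010, 00000, 001-1, 01100, 10100, 110-0, 11111}
Coverage chart:
  m0: 00000 ←essential
  m7: 001-1 ←essential
  m12: 01100 ←essential
  m20: 10100 ←essential
  m24: 110-0 ←essential
Essential: 00000, 001-1, 01100, 10100, 110-0

5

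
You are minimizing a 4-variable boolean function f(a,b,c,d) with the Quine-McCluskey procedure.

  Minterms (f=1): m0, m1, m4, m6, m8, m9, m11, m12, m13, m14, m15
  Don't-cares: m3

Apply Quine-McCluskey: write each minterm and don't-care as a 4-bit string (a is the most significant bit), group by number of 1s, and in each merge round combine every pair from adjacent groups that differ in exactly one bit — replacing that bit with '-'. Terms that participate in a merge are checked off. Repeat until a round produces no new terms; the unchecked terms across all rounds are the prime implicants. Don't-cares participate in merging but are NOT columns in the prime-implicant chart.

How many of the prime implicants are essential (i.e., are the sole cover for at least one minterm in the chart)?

[col 0] 0000*, 0001*, 0011*, 0100*, 0110*, 1000*, 1001*, 1011*, 1100*, 1101*, 1110*, 1111*
[col 1] -000*, -001*, -011*, -100*, -110*, 0-00*, 00-1*, 000-*, 01-0*, 1-00*, 1-01*, 1-11*, 10-1*, 100-*, 11-0*, 11-1*, 110-*, 111-*
[col 2] --00, -0-1, -00-, -1-0, 1--1, 1-0-, 11--
Prime implicants: --00, -0-1, -00-, -1-0, 1--1, 1-0-, 11--
PI chart (minterm → PIs covering it):
  0 | --00,-00-
  1 | -0-1,-00-
  4 | --00,-1-0
  6 | -1-0  (sole → essential)
  8 | --00,-00-,1-0-
  9 | -0-1,-00-,1--1,1-0-
  11 | -0-1,1--1
  12 | --00,-1-0,1-0-,11--
  13 | 1--1,1-0-,11--
  14 | -1-0,11--
  15 | 1--1,11--
Essential prime implicants: -1-0

1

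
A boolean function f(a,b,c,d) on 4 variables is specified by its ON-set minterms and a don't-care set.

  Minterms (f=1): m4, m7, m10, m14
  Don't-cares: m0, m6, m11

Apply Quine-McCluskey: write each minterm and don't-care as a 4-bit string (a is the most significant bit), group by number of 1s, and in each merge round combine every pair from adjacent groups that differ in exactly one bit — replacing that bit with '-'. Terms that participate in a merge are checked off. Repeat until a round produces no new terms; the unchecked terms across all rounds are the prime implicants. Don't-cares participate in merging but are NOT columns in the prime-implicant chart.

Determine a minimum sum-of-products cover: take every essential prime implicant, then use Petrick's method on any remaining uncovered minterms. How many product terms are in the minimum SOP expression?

Round 0: 0000✓ 0100✓ 0110✓ 0111✓ 1010✓ 1011✓ 1110✓
Round 1: -110 0-00 01-0 011- 1-10 101-
PIs = {-110, 0-00, 01-0, 011-, 1-10, 101-}
Coverage chart:
  m4: 0-00,01-0
  m7: 011- ←essential
  m10: 1-10,101-
  m14: -110,1-10
Essential: 011-
Petrick residual → 0-00, 1-10
Min cover (3 terms): a'c'd' + a'bc + acd'

3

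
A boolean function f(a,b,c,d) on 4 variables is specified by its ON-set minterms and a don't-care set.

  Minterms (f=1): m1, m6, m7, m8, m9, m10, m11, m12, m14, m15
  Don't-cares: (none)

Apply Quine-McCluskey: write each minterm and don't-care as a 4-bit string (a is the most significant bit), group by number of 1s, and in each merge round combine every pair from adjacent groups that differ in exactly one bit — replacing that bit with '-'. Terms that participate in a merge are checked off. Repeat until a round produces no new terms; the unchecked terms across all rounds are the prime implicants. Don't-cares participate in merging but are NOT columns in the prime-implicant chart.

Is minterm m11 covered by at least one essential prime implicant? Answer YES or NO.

[col 0] 0001*, 0110*, 0111*, 1000*, 1001*, 1010*, 1011*, 1100*, 1110*, 1111*
[col 1] -001, -110*, -111*, 011-*, 1-00*, 1-10*, 1-11*, 10-0*, 10-1*, 100-*, 101-*, 11-0*, 111-*
[col 2] -11-, 1--0, 1-1-, 10--
Prime implicants: -001, -11-, 1--0, 1-1-, 10--
PI chart (minterm → PIs covering it):
  1 | -001  (sole → essential)
  6 | -11-  (sole → essential)
  7 | -11-  (sole → essential)
  8 | 1--0,10--
  9 | -001,10--
  10 | 1--0,1-1-,10--
  11 | 1-1-,10--
  12 | 1--0  (sole → essential)
  14 | -11-,1--0,1-1-
  15 | -11-,1-1-
Essential prime implicants: -001, -11-, 1--0

NO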